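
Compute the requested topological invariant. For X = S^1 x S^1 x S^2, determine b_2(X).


Each S^d has Poincare polynomial 1 + t^d.
The product S^1 x S^1 x S^2 has Poincare polynomial prod(1+t^d_i).
Expanding: b_0=1, b_1=2, b_2=2, b_3=2, b_4=1.
b_2 = 2

2


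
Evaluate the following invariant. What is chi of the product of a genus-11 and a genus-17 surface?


chi(Sigma_11) = 2 - 2*11 = -20
chi(Sigma_17) = 2 - 2*17 = -32
chi(product) = (-20) * (-32) = 640

640


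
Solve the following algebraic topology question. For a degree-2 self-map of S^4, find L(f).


On S^4: L(f) = tr(f_0*) + (-1)^4 tr(f_4*) = 1 + (-1)^4 * deg(f).
L(f) = 1 + (-1)^4 * 2 = 1 + 2 = 3

3


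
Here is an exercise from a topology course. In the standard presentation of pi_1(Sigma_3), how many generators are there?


Standard presentation: pi_1(Sigma_g) = <a_1,b_1,...,a_g,b_g | [a_1,b_1]...[a_g,b_g] = 1>.
Number of generators = 2g = 2*3 = 6

6


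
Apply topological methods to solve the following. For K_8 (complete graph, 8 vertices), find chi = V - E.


K_8: V = 8, E = C(8,2) = 28.
chi = V - E = 8 - 28 = -20

-20


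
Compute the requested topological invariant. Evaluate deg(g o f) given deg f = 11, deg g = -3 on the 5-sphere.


Degree is multiplicative under composition: deg(g o f) = deg(g) * deg(f).
= -3 * 11 = -33

-33


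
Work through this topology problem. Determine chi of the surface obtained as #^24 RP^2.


For a non-orientable closed surface with k crosscaps: chi = 2 - k.
Here k = 24.
chi = 2 - 24 = -22

-22


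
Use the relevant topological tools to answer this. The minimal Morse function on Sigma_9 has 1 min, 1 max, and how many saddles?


A perfect Morse function has m_k = b_k.
For Sigma_9: b_0=1, b_1=2g=18, b_2=1.
Saddles m_1 = 2g = 18

18


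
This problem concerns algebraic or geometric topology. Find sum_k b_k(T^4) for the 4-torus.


b_k(T^4) = C(4,k), so the sum over k is sum_k C(4,k) = 2^4.
Total = 2^4 = 16

16


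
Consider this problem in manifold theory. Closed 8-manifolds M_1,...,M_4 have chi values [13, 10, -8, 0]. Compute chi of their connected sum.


For n-manifolds: chi(A#B) = chi(A) + chi(B) - chi(S^8).
chi(S^8) = 1 + (-1)^8 = 2.
chi(#) = (sum chi_i) - (4-1)*chi(S^8) = 15 - 3*2 = 9

9


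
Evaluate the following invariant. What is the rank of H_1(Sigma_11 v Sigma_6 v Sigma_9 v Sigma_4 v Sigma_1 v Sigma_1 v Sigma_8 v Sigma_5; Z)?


For a wedge X v Y: reduced H_k(X v Y) = H_k(X) + H_k(Y).
Each Sigma_g contributes b_1 = 2g.
b_1 = 22 + 12 + 18 + 8 + 2 + 2 + 16 + 10 = 90

90


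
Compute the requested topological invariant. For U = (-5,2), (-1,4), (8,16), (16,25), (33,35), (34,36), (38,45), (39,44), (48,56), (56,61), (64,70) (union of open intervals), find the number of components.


Sort and merge overlapping open intervals.
Merged: (-5,4), (8,16), (16,25), (33,36), (38,45), (48,56), (56,61), (64,70).
Number of components = 8

8


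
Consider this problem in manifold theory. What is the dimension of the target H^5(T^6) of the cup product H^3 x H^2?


Cup product: H^p x H^q -> H^{p+q}; here p+q = 3+2 = 5.
rank H^k(T^n) = C(n,k).
C(6,5) = 6

6


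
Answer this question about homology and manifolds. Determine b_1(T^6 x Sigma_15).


pi_1(A x B) = pi_1(A) x pi_1(B); rank of abelianization = b_1.
b_1(T^6) = 6, b_1(Sigma_15) = 2*15 = 30.
b_1(product) = 6 + 30 = 36

36


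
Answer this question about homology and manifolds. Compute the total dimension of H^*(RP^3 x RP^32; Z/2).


dim H^*(RP^n; Z/2) = n+1 (one Z/2 in each degree 0..n).
Total Betti number is multiplicative.
Total = (3+1) * (32+1) = 4 * 33 = 132

132


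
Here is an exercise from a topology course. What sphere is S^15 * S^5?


Join of spheres: S^m * S^n = S^{m+n+1}.
dim = 15 + 5 + 1 = 21

21


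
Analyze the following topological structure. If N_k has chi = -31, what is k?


chi = 2 - k for closed non-orientable surfaces with k crosscaps.
-31 = 2 - k
k = 2 - (-31) = 33

33


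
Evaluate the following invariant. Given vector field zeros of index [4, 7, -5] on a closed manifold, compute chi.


Poincare-Hopf: chi(M) = sum of indices of zeros.
chi = (4) + (7) + (-5) = 6

6


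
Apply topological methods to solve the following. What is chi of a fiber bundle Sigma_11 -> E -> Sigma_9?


For a fiber bundle F -> E -> B (with CW structure): chi(E) = chi(B) * chi(F).
chi(Sigma_9) = -16, chi(Sigma_11) = -20.
chi(E) = (-16) * (-20) = 320

320


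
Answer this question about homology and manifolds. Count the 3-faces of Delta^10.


Delta^10 has 10+1 vertices. A 3-face is a choice of 3+1 vertices.
f_3 = C(10+1, 3+1) = C(11,4) = 330

330


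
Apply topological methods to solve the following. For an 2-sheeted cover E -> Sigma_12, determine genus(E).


For an n-sheeted cover: chi(E) = n * chi(B).
chi(Sigma_12) = 2 - 2*12 = -22.
chi(E) = 2 * (-22) = -44.
genus(E) = (2 - chi(E))/2 = (2 - (-44))/2 = 46/2 = 23

23


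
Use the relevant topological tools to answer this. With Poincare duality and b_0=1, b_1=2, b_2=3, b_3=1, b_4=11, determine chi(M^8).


By Poincare duality b_k = b_{8-k}, so full Betti numbers: b_0=1, b_1=2, b_2=3, b_3=1, b_4=11, b_5=1, b_6=3, b_7=2, b_8=1.
chi = sum (-1)^k b_k = 13

13


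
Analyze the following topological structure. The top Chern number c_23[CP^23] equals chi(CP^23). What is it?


For any closed oriented manifold, <e(TM),[M]> = chi(M).
chi(CP^23) = 23+1 = 24

24


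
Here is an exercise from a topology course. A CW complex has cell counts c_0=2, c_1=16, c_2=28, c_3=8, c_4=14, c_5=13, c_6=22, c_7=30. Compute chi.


chi = sum_k (-1)^k c_k.
= (-1)^0*2 + (-1)^1*16 + (-1)^2*28 + (-1)^3*8 + (-1)^4*14 + (-1)^5*13 + (-1)^6*22 + (-1)^7*30
= (2) + (-16) + (28) + (-8) + (14) + (-13) + (22) + (-30)
= -1

-1


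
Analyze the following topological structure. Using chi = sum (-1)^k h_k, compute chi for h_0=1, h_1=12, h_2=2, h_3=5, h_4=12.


Handles of index k contribute (-1)^k to chi (same as CW cells).
chi = (1) + (-12) + (2) + (-5) + (12) = -2

-2


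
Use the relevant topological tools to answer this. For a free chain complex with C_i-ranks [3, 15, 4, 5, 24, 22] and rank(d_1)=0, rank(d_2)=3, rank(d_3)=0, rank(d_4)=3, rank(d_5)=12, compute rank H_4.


rank H_k = rank(ker d_k) - rank(im d_{k+1}).
rank(ker d_4) = rank(C_4) - rank(d_4) = 24 - 3 = 21.
rank(im d_{4+1}) = 12.
rank H_4 = 21 - 12 = 9

9


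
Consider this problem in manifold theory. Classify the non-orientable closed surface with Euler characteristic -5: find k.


chi = 2 - k for closed non-orientable surfaces with k crosscaps.
-5 = 2 - k
k = 2 - (-5) = 7

7


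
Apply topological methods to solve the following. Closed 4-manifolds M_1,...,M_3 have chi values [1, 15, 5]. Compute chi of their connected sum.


For n-manifolds: chi(A#B) = chi(A) + chi(B) - chi(S^4).
chi(S^4) = 1 + (-1)^4 = 2.
chi(#) = (sum chi_i) - (3-1)*chi(S^4) = 21 - 2*2 = 17

17


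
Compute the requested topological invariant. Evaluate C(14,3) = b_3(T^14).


By the Kunneth formula, b_k(T^n) = C(n,k).
b_3(T^14) = C(14,3).
C(14,3) = 14!/(3!*11!) = 364

364


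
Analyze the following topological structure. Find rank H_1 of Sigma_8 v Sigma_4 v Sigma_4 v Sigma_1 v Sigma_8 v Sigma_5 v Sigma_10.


For a wedge X v Y: reduced H_k(X v Y) = H_k(X) + H_k(Y).
Each Sigma_g contributes b_1 = 2g.
b_1 = 16 + 8 + 8 + 2 + 16 + 10 + 20 = 80

80


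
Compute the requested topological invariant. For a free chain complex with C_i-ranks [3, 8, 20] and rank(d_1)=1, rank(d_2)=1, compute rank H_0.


rank H_k = rank(ker d_k) - rank(im d_{k+1}).
rank(ker d_0) = rank(C_0) - rank(d_0) = 3 - 0 = 3.
rank(im d_{0+1}) = 1.
rank H_0 = 3 - 1 = 2

2


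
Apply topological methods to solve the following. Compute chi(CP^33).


CP^33 has one cell in each even dimension 0, 2, ..., 2*33 (33+1 cells total).
All cells are even-dimensional, so chi = number of cells.
chi = 33 + 1 = 34

34


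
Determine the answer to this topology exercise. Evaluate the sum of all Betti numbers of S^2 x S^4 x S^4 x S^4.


Total Betti number is multiplicative under products.
Each S^d (d>=1) has total Betti number 2.
There are 4 sphere factors.
Total = 2^4 = 16

16


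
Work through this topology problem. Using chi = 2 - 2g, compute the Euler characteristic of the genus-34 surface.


For a closed orientable surface of genus g: chi = 2 - 2g.
Here g = 34.
chi = 2 - 2*34 = 2 - 68 = -66

-66


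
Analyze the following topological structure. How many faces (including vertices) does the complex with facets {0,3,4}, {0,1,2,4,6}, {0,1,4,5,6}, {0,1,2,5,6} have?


Each maximal simplex on m vertices has 2^m - 1 nonempty faces.
Take the union (dedupe shared faces).
Total distinct faces = 59

59


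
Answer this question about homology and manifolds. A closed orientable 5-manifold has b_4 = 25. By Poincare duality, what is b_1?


Poincare duality for closed orientable n-manifolds: b_k = b_{n-k}.
Here n = 5, so b_1 = b_4 = 25

25


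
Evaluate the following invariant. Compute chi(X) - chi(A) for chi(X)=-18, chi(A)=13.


Relative Euler characteristic: chi(X, A) = chi(X) - chi(A).
= -18 - (13) = -31

-31


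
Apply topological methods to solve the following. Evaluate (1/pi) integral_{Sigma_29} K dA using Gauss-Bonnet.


Gauss-Bonnet: integral K dA = 2*pi*chi(M).
chi(Sigma_29) = 2 - 2*29 = -56.
(integral K dA)/pi = 2*chi = 2*(-56) = -112

-112


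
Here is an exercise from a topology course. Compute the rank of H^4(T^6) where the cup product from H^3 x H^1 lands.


Cup product: H^p x H^q -> H^{p+q}; here p+q = 3+1 = 4.
rank H^k(T^n) = C(n,k).
C(6,4) = 15

15


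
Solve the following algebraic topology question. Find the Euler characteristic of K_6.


K_6: V = 6, E = C(6,2) = 15.
chi = V - E = 6 - 15 = -9

-9


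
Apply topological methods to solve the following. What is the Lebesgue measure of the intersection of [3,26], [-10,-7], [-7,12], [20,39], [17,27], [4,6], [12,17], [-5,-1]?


Intersection = [max(a_i), min(b_i)] = [20, -7].
Since 20 > -7, the intersection is empty.
Length = 0

0


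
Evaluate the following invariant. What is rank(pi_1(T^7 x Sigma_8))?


pi_1(A x B) = pi_1(A) x pi_1(B); rank of abelianization = b_1.
b_1(T^7) = 7, b_1(Sigma_8) = 2*8 = 16.
b_1(product) = 7 + 16 = 23

23


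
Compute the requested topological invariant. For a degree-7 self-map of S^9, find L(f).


On S^9: L(f) = tr(f_0*) + (-1)^9 tr(f_9*) = 1 + (-1)^9 * deg(f).
L(f) = 1 + (-1)^9 * 7 = 1 + -7 = -6

-6


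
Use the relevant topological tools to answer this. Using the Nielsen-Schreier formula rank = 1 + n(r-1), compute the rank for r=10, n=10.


Nielsen-Schreier: an index-n subgroup of F_r is free of rank 1 + n(r-1).
Equivalently: chi(cover) = n*chi(base); chi(vee_r S^1) = 1 - 10 = -9.
chi(E) = 10*(-9) = -90; rank = 1 - chi(E) = 1 - (-90) = 91.
rank = 1 + 10*(10-1) = 1 + 90 = 91

91


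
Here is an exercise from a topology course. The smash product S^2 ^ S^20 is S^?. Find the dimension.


S^m ^ S^n = S^{m+n}.
k = 2 + 20 = 22

22


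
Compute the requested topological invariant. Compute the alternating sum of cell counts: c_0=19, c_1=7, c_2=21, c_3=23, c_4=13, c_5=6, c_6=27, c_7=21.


chi = sum_k (-1)^k c_k.
= (-1)^0*19 + (-1)^1*7 + (-1)^2*21 + (-1)^3*23 + (-1)^4*13 + (-1)^5*6 + (-1)^6*27 + (-1)^7*21
= (19) + (-7) + (21) + (-23) + (13) + (-6) + (27) + (-21)
= 23

23


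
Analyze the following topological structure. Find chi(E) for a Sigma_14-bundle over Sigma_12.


For a fiber bundle F -> E -> B (with CW structure): chi(E) = chi(B) * chi(F).
chi(Sigma_12) = -22, chi(Sigma_14) = -26.
chi(E) = (-22) * (-26) = 572

572


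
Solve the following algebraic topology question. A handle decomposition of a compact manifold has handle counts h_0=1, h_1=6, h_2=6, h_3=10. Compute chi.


Handles of index k contribute (-1)^k to chi (same as CW cells).
chi = (1) + (-6) + (6) + (-10) = -9

-9


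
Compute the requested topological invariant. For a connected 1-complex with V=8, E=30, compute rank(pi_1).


For a connected graph: rank(pi_1) = b_1 = E - V + 1 = 1 - chi.
chi = V - E = 8 - 30 = -22.
rank = 1 - (-22) = 30 - 8 + 1 = 23

23


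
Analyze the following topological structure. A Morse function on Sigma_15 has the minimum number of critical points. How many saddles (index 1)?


A perfect Morse function has m_k = b_k.
For Sigma_15: b_0=1, b_1=2g=30, b_2=1.
Saddles m_1 = 2g = 30

30


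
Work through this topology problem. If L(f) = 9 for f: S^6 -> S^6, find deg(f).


L(f) = 1 + (-1)^6 deg(f) on S^6.
9 = 1 + (-1)^6 * deg(f)
(-1)^6 * deg(f) = 8
deg(f) = 8

8


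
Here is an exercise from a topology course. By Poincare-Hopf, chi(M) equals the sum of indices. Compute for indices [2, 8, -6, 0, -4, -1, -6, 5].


Poincare-Hopf: chi(M) = sum of indices of zeros.
chi = (2) + (8) + (-6) + (0) + (-4) + (-1) + (-6) + (5) = -2

-2


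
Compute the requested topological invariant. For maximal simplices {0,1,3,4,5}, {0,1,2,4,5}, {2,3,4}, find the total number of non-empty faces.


Each maximal simplex on m vertices has 2^m - 1 nonempty faces.
Take the union (dedupe shared faces).
Total distinct faces = 49

49


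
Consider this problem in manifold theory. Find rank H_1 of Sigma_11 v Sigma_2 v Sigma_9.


For a wedge X v Y: reduced H_k(X v Y) = H_k(X) + H_k(Y).
Each Sigma_g contributes b_1 = 2g.
b_1 = 22 + 4 + 18 = 44

44


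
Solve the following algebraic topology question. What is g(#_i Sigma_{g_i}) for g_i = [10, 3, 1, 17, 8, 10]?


Genus is additive under connected sum of orientable surfaces.
g = 10 + 3 + 1 + 17 + 8 + 10 = 49

49


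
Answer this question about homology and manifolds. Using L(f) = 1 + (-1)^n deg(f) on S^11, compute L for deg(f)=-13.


On S^11: L(f) = tr(f_0*) + (-1)^11 tr(f_11*) = 1 + (-1)^11 * deg(f).
L(f) = 1 + (-1)^11 * -13 = 1 + 13 = 14

14


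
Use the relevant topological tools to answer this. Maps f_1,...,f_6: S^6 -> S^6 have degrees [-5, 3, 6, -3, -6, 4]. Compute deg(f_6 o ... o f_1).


Degree is multiplicative: deg(composition) = product of degrees.
= (-5) * (3) * (6) * (-3) * (-6) * (4) = -6480

-6480


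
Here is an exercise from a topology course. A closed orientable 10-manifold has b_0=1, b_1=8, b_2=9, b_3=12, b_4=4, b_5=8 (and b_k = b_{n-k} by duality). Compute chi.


By Poincare duality b_k = b_{10-k}, so full Betti numbers: b_0=1, b_1=8, b_2=9, b_3=12, b_4=4, b_5=8, b_6=4, b_7=12, b_8=9, b_9=8, b_10=1.
chi = sum (-1)^k b_k = -20

-20


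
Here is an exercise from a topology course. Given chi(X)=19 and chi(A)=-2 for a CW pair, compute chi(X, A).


Relative Euler characteristic: chi(X, A) = chi(X) - chi(A).
= 19 - (-2) = 21

21


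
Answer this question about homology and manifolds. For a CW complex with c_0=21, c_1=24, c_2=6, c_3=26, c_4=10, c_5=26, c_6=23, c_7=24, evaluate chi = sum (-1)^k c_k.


chi = sum_k (-1)^k c_k.
= (-1)^0*21 + (-1)^1*24 + (-1)^2*6 + (-1)^3*26 + (-1)^4*10 + (-1)^5*26 + (-1)^6*23 + (-1)^7*24
= (21) + (-24) + (6) + (-26) + (10) + (-26) + (23) + (-24)
= -40

-40


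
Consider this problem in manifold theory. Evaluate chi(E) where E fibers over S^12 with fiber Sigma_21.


chi(S^12) = 2 (n even), chi(Sigma_21) = 2 - 2*21 = -40.
chi(E) = 2 * (-40) = -80

-80


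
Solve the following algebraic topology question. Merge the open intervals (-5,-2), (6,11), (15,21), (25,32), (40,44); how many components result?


Sort and merge overlapping open intervals.
Merged: (-5,-2), (6,11), (15,21), (25,32), (40,44).
Number of components = 5

5


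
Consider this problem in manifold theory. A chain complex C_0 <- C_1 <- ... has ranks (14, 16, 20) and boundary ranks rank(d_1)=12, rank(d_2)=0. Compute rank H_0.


rank H_k = rank(ker d_k) - rank(im d_{k+1}).
rank(ker d_0) = rank(C_0) - rank(d_0) = 14 - 0 = 14.
rank(im d_{0+1}) = 12.
rank H_0 = 14 - 12 = 2

2


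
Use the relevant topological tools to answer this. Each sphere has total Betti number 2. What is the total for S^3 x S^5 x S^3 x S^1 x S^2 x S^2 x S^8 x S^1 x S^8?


Total Betti number is multiplicative under products.
Each S^d (d>=1) has total Betti number 2.
There are 9 sphere factors.
Total = 2^9 = 512

512


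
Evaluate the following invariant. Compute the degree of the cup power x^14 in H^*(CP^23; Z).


|x| = 2 in H^*(CP^n).
|x^14| = 14 * |x| = 14 * 2 = 28

28


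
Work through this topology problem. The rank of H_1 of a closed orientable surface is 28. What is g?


For a closed orientable surface: b_1 = 2g.
28 = 2g
g = 28 / 2 = 14

14


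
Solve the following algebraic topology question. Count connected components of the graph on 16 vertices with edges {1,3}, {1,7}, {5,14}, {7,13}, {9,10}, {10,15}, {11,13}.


Run DFS/union-find over 16 vertices.
V = 16, E = 7.
Number of components = 9

9


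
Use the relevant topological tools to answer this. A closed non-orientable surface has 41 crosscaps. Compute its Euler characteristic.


For a non-orientable closed surface with k crosscaps: chi = 2 - k.
Here k = 41.
chi = 2 - 41 = -39

-39


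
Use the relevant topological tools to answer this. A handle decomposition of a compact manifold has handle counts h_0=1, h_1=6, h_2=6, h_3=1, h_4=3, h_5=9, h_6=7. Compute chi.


Handles of index k contribute (-1)^k to chi (same as CW cells).
chi = (1) + (-6) + (6) + (-1) + (3) + (-9) + (7) = 1

1


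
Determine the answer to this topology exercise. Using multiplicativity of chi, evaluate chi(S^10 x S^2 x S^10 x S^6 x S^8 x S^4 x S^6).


chi is multiplicative: chi(X x Y) = chi(X) chi(Y).
Each even-dim sphere has chi = 2. There are 7 factors.
chi = 2^7 = 128

128


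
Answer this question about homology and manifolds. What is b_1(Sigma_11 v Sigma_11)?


For a wedge: H_1(A v B) = H_1(A) + H_1(B).
b_1(Sigma_11) = 22, b_1(Sigma_11) = 22.
b_1 = 22 + 22 = 44

44


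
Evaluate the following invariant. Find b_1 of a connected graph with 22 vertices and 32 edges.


For a connected graph: rank(pi_1) = b_1 = E - V + 1 = 1 - chi.
chi = V - E = 22 - 32 = -10.
rank = 1 - (-10) = 32 - 22 + 1 = 11

11


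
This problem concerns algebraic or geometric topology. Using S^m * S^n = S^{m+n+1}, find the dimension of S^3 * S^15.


Join of spheres: S^m * S^n = S^{m+n+1}.
dim = 3 + 15 + 1 = 19

19


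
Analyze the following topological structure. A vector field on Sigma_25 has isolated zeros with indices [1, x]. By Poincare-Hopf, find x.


Poincare-Hopf: sum of indices = chi(M).
chi(Sigma_25) = 2 - 2*25 = -48.
Sum of known indices = 1.
x = chi - (sum known) = -48 - (1) = -49

-49


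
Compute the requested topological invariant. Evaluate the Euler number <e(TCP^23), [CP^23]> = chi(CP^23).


For any closed oriented manifold, <e(TM),[M]> = chi(M).
chi(CP^23) = 23+1 = 24

24


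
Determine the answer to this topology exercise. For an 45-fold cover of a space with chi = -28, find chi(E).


For a finite covering: chi(E) = (number of sheets) * chi(B).
chi(E) = 45 * (-28) = -1260

-1260


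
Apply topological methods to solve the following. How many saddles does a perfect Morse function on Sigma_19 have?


A perfect Morse function has m_k = b_k.
For Sigma_19: b_0=1, b_1=2g=38, b_2=1.
Saddles m_1 = 2g = 38

38


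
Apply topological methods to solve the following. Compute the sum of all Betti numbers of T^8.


b_k(T^8) = C(8,k), so the sum over k is sum_k C(8,k) = 2^8.
Total = 2^8 = 256

256


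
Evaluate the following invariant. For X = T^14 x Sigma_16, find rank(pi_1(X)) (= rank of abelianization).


pi_1(A x B) = pi_1(A) x pi_1(B); rank of abelianization = b_1.
b_1(T^14) = 14, b_1(Sigma_16) = 2*16 = 32.
b_1(product) = 14 + 32 = 46

46


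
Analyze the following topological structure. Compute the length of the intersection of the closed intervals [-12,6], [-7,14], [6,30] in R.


Intersection = [max(a_i), min(b_i)] = [6, 6].
Length = 6 - 6 = 0

0


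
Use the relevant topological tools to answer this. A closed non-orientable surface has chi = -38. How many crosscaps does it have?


chi = 2 - k for closed non-orientable surfaces with k crosscaps.
-38 = 2 - k
k = 2 - (-38) = 40

40


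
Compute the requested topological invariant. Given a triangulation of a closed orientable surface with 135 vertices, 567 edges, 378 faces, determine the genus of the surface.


chi = V - E + F = 135 - 567 + 378 = -54
For orientable closed surface: chi = 2 - 2g, so g = (2 - chi)/2.
g = (2 - (-54)) / 2 = 56 / 2 = 28

28


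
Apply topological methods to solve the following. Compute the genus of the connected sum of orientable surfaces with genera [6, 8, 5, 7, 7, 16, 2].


Genus is additive under connected sum of orientable surfaces.
g = 6 + 8 + 5 + 7 + 7 + 16 + 2 = 51

51


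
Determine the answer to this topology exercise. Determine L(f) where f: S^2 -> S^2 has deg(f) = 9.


On S^2: L(f) = tr(f_0*) + (-1)^2 tr(f_2*) = 1 + (-1)^2 * deg(f).
L(f) = 1 + (-1)^2 * 9 = 1 + 9 = 10

10


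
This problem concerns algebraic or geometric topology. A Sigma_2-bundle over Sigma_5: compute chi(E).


For a fiber bundle F -> E -> B (with CW structure): chi(E) = chi(B) * chi(F).
chi(Sigma_5) = -8, chi(Sigma_2) = -2.
chi(E) = (-8) * (-2) = 16

16


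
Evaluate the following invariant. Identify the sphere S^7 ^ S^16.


S^m ^ S^n = S^{m+n}.
k = 7 + 16 = 23

23


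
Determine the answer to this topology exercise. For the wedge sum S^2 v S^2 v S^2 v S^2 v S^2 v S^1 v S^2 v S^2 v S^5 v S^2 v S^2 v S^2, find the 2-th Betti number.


For a wedge of spheres, H_k (k>0) is free on one generator per sphere of dimension k.
Spheres of dimension 2: count = 10.
b_2 = 10

10


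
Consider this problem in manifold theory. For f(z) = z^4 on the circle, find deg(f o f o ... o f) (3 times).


deg(f) = 4. Degree is multiplicative: deg(f^3) = (deg f)^3.
deg(f^3) = (4)^3 = 64

64


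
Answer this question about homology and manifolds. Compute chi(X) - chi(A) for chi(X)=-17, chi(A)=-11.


Relative Euler characteristic: chi(X, A) = chi(X) - chi(A).
= -17 - (-11) = -6

-6


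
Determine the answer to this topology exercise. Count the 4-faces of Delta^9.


Delta^9 has 9+1 vertices. A 4-face is a choice of 4+1 vertices.
f_4 = C(9+1, 4+1) = C(10,5) = 252

252


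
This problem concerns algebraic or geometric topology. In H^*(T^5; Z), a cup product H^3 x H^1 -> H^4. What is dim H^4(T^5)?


Cup product: H^p x H^q -> H^{p+q}; here p+q = 3+1 = 4.
rank H^k(T^n) = C(n,k).
C(5,4) = 5

5


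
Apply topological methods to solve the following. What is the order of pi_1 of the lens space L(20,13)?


pi_1(L(p,q)) = Z/pZ for any q coprime to p.
|pi_1(L(20,13))| = 20

20


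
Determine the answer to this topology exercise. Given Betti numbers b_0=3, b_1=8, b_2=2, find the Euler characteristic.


chi = sum_k (-1)^k b_k.
= (3) + (-8) + (2)
= -3

-3


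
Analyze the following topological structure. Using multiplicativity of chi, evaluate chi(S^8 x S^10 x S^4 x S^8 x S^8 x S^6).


chi is multiplicative: chi(X x Y) = chi(X) chi(Y).
Each even-dim sphere has chi = 2. There are 6 factors.
chi = 2^6 = 64

64


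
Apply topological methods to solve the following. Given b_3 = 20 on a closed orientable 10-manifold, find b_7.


Poincare duality for closed orientable n-manifolds: b_k = b_{n-k}.
Here n = 10, so b_7 = b_3 = 20

20


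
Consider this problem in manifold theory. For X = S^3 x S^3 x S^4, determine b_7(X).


Each S^d has Poincare polynomial 1 + t^d.
The product S^3 x S^3 x S^4 has Poincare polynomial prod(1+t^d_i).
Expanding: b_0=1, b_3=2, b_4=1, b_6=1, b_7=2, b_10=1.
b_7 = 2

2


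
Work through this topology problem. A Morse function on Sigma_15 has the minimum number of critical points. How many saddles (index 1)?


A perfect Morse function has m_k = b_k.
For Sigma_15: b_0=1, b_1=2g=30, b_2=1.
Saddles m_1 = 2g = 30

30


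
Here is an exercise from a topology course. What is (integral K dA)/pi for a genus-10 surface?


Gauss-Bonnet: integral K dA = 2*pi*chi(M).
chi(Sigma_10) = 2 - 2*10 = -18.
(integral K dA)/pi = 2*chi = 2*(-18) = -36

-36


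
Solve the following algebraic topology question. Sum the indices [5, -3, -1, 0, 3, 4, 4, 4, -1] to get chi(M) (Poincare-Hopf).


Poincare-Hopf: chi(M) = sum of indices of zeros.
chi = (5) + (-3) + (-1) + (0) + (3) + (4) + (4) + (4) + (-1) = 15

15


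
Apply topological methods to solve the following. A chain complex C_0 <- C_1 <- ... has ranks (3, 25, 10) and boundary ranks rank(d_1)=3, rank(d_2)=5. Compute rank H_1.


rank H_k = rank(ker d_k) - rank(im d_{k+1}).
rank(ker d_1) = rank(C_1) - rank(d_1) = 25 - 3 = 22.
rank(im d_{1+1}) = 5.
rank H_1 = 22 - 5 = 17

17


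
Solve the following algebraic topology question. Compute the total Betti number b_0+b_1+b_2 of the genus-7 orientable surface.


For Sigma_7: b_0 = 1, b_1 = 2g = 14, b_2 = 1.
Total = 1 + 14 + 1 = 16

16


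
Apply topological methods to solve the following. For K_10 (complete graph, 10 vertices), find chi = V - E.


K_10: V = 10, E = C(10,2) = 45.
chi = V - E = 10 - 45 = -35

-35


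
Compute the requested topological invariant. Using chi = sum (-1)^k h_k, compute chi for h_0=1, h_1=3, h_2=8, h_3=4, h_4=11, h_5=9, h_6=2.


Handles of index k contribute (-1)^k to chi (same as CW cells).
chi = (1) + (-3) + (8) + (-4) + (11) + (-9) + (2) = 6

6


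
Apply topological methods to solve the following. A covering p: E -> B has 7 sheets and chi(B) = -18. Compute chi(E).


For a finite covering: chi(E) = (number of sheets) * chi(B).
chi(E) = 7 * (-18) = -126

-126


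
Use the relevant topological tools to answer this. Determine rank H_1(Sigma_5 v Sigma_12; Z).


For a wedge: H_1(A v B) = H_1(A) + H_1(B).
b_1(Sigma_5) = 10, b_1(Sigma_12) = 24.
b_1 = 10 + 24 = 34

34


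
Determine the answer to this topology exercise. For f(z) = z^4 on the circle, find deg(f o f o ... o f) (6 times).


deg(f) = 4. Degree is multiplicative: deg(f^6) = (deg f)^6.
deg(f^6) = (4)^6 = 4096

4096


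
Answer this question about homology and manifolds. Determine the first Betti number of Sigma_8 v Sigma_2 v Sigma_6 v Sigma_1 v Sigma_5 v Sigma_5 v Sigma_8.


For a wedge X v Y: reduced H_k(X v Y) = H_k(X) + H_k(Y).
Each Sigma_g contributes b_1 = 2g.
b_1 = 16 + 4 + 12 + 2 + 10 + 10 + 16 = 70

70


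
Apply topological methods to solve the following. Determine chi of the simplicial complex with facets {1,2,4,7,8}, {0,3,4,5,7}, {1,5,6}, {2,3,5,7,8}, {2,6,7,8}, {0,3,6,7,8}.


Enumerate all faces; f-vector: f_0=9, f_1=32, f_2=39, f_3=21, f_4=4.
chi = sum (-1)^k f_k = -1

-1


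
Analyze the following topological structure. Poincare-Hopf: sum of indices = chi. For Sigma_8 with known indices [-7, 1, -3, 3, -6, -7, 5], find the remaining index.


Poincare-Hopf: sum of indices = chi(M).
chi(Sigma_8) = 2 - 2*8 = -14.
Sum of known indices = -14.
x = chi - (sum known) = -14 - (-14) = 0

0


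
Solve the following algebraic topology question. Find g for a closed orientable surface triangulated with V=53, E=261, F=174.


chi = V - E + F = 53 - 261 + 174 = -34
For orientable closed surface: chi = 2 - 2g, so g = (2 - chi)/2.
g = (2 - (-34)) / 2 = 36 / 2 = 18

18


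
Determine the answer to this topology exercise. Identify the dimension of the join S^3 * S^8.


Join of spheres: S^m * S^n = S^{m+n+1}.
dim = 3 + 8 + 1 = 12

12


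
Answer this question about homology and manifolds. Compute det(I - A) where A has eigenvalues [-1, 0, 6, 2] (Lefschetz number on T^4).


For a torus self-map: L(f) = det(I - A) where A acts on H_1.
L(f) = (1--1) * (1-0) * (1-6) * (1-2) = 2 * 1 * -5 * -1 = 10

10


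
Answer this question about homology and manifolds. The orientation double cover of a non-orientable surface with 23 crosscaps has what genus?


chi(N_23) = 2 - 23 = -21.
Double cover: chi(Sigma_g) = 2 * chi(N_23) = 2*(-21) = -42.
2 - 2g = -42, so g = (2 - (-42))/2 = 44/2 = 22

22


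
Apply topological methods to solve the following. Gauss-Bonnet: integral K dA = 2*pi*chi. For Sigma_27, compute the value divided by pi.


Gauss-Bonnet: integral K dA = 2*pi*chi(M).
chi(Sigma_27) = 2 - 2*27 = -52.
(integral K dA)/pi = 2*chi = 2*(-52) = -104

-104


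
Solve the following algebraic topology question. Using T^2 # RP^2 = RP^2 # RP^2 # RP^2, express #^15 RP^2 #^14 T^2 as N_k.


Since a >= 1, the sum is non-orientable; each T^2 can be replaced by RP^2 # RP^2 (since T^2#RP^2 = 3RP^2).
Total crosscaps k = 15 + 2*14 = 43.
Check via chi: chi = 15*1 + 14*0 - (15+14-1)*2 = -41 = 2 - k = -41. Consistent.

43


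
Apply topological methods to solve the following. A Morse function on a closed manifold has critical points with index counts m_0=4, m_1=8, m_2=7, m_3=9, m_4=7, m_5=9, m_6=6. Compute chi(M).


Morse theory: chi(M) = sum_k (-1)^k m_k where m_k = #(index-k critical points).
= (4) + (-8) + (7) + (-9) + (7) + (-9) + (6) = -2

-2


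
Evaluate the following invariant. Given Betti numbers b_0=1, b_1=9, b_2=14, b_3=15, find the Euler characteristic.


chi = sum_k (-1)^k b_k.
= (1) + (-9) + (14) + (-15)
= -9

-9


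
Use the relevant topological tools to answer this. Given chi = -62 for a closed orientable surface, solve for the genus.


chi = 2 - 2g for closed orientable surfaces.
-62 = 2 - 2g
2g = 2 - (-62) = 64
g = 32

32


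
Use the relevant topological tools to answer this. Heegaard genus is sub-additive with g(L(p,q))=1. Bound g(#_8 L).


Heegaard genus satisfies g(A#B) <= g(A) + g(B).
Each lens space has g = 1.
Upper bound: 8 * 1 = 8

8


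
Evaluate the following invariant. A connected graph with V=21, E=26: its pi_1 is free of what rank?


For a connected graph: rank(pi_1) = b_1 = E - V + 1 = 1 - chi.
chi = V - E = 21 - 26 = -5.
rank = 1 - (-5) = 26 - 21 + 1 = 6

6


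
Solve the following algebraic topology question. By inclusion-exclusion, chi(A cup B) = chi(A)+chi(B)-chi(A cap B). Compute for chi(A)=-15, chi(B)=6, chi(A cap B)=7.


chi(A cup B) = chi(A) + chi(B) - chi(A cap B)
= -15 + (6) - (7)
= -16

-16


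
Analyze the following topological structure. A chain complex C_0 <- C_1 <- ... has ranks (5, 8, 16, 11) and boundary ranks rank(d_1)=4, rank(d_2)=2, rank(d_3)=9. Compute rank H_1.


rank H_k = rank(ker d_k) - rank(im d_{k+1}).
rank(ker d_1) = rank(C_1) - rank(d_1) = 8 - 4 = 4.
rank(im d_{1+1}) = 2.
rank H_1 = 4 - 2 = 2

2


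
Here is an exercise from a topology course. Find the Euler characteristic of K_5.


K_5: V = 5, E = C(5,2) = 10.
chi = V - E = 5 - 10 = -5

-5


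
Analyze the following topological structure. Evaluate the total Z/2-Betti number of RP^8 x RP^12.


dim H^*(RP^n; Z/2) = n+1 (one Z/2 in each degree 0..n).
Total Betti number is multiplicative.
Total = (8+1) * (12+1) = 9 * 13 = 117

117


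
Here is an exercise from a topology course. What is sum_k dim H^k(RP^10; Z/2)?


H^k(RP^10; Z/2) = Z/2 for each 0 <= k <= 10.
Total dimension = 10 + 1 = 11

11


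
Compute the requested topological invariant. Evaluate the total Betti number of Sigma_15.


For Sigma_15: b_0 = 1, b_1 = 2g = 30, b_2 = 1.
Total = 1 + 30 + 1 = 32

32


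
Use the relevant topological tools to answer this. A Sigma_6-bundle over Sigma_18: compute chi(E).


For a fiber bundle F -> E -> B (with CW structure): chi(E) = chi(B) * chi(F).
chi(Sigma_18) = -34, chi(Sigma_6) = -10.
chi(E) = (-34) * (-10) = 340

340


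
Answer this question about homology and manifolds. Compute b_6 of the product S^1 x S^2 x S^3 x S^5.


Each S^d has Poincare polynomial 1 + t^d.
The product S^1 x S^2 x S^3 x S^5 has Poincare polynomial prod(1+t^d_i).
Expanding: b_0=1, b_1=1, b_2=1, b_3=2, b_4=1, b_5=2, b_6=2, b_7=1, b_8=2, b_9=1, b_10=1, b_11=1.
b_6 = 2

2


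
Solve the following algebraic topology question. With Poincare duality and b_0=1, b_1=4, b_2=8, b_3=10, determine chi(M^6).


By Poincare duality b_k = b_{6-k}, so full Betti numbers: b_0=1, b_1=4, b_2=8, b_3=10, b_4=8, b_5=4, b_6=1.
chi = sum (-1)^k b_k = 0

0


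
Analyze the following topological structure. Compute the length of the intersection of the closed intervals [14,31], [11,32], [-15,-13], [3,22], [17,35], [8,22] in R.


Intersection = [max(a_i), min(b_i)] = [17, -13].
Since 17 > -13, the intersection is empty.
Length = 0

0


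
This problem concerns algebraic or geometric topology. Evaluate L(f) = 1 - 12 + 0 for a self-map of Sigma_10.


L(f) = tr(f_0*) - tr(f_1*) + tr(f_2*).
= 1 - (12) + (0)
= -11

-11


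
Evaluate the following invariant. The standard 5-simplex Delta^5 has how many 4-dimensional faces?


Delta^5 has 5+1 vertices. A 4-face is a choice of 4+1 vertices.
f_4 = C(5+1, 4+1) = C(6,5) = 6

6


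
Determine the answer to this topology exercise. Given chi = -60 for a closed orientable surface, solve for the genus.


chi = 2 - 2g for closed orientable surfaces.
-60 = 2 - 2g
2g = 2 - (-60) = 62
g = 31

31


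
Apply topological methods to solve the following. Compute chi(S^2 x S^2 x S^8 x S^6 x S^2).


chi is multiplicative: chi(X x Y) = chi(X) chi(Y).
Each even-dim sphere has chi = 2. There are 5 factors.
chi = 2^5 = 32

32


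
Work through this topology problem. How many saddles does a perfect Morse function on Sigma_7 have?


A perfect Morse function has m_k = b_k.
For Sigma_7: b_0=1, b_1=2g=14, b_2=1.
Saddles m_1 = 2g = 14

14


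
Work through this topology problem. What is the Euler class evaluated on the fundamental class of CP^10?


For any closed oriented manifold, <e(TM),[M]> = chi(M).
chi(CP^10) = 10+1 = 11

11


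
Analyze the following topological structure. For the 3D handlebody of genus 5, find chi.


A genus-g handlebody deformation retracts to a wedge of g circles.
chi(vee_g S^1) = 1 - g.
chi(H_5) = 1 - 5 = -4

-4


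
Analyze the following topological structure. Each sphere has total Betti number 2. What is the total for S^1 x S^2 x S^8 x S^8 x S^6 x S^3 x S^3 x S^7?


Total Betti number is multiplicative under products.
Each S^d (d>=1) has total Betti number 2.
There are 8 sphere factors.
Total = 2^8 = 256

256


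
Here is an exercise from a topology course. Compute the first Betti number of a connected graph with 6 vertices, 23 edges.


For a connected graph: rank(pi_1) = b_1 = E - V + 1 = 1 - chi.
chi = V - E = 6 - 23 = -17.
rank = 1 - (-17) = 23 - 6 + 1 = 18

18


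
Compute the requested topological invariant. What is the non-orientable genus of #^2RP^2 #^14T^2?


Since a >= 1, the sum is non-orientable; each T^2 can be replaced by RP^2 # RP^2 (since T^2#RP^2 = 3RP^2).
Total crosscaps k = 2 + 2*14 = 30.
Check via chi: chi = 2*1 + 14*0 - (2+14-1)*2 = -28 = 2 - k = -28. Consistent.

30


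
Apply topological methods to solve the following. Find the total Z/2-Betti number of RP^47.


H^k(RP^47; Z/2) = Z/2 for each 0 <= k <= 47.
Total dimension = 47 + 1 = 48

48


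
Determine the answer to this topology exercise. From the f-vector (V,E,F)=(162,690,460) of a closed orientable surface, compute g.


chi = V - E + F = 162 - 690 + 460 = -68
For orientable closed surface: chi = 2 - 2g, so g = (2 - chi)/2.
g = (2 - (-68)) / 2 = 70 / 2 = 35

35


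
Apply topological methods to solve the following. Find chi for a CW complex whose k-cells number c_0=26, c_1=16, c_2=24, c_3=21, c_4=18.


chi = sum_k (-1)^k c_k.
= (-1)^0*26 + (-1)^1*16 + (-1)^2*24 + (-1)^3*21 + (-1)^4*18
= (26) + (-16) + (24) + (-21) + (18)
= 31

31


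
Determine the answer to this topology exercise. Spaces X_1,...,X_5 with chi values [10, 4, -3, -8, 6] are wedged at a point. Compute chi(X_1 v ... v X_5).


chi(A v B) = chi(A) + chi(B) - 1 (one point identified).
For 5 spaces: chi = (sum chi_i) - (5 - 1).
sum = 9; chi = 9 - 4 = 5

5


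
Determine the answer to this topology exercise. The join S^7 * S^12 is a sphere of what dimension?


Join of spheres: S^m * S^n = S^{m+n+1}.
dim = 7 + 12 + 1 = 20

20


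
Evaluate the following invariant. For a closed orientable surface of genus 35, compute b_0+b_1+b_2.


For Sigma_35: b_0 = 1, b_1 = 2g = 70, b_2 = 1.
Total = 1 + 70 + 1 = 72

72


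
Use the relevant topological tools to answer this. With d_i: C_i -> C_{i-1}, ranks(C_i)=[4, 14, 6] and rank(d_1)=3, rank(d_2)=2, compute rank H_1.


rank H_k = rank(ker d_k) - rank(im d_{k+1}).
rank(ker d_1) = rank(C_1) - rank(d_1) = 14 - 3 = 11.
rank(im d_{1+1}) = 2.
rank H_1 = 11 - 2 = 9

9


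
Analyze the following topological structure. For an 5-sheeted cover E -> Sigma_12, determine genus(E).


For an n-sheeted cover: chi(E) = n * chi(B).
chi(Sigma_12) = 2 - 2*12 = -22.
chi(E) = 5 * (-22) = -110.
genus(E) = (2 - chi(E))/2 = (2 - (-110))/2 = 112/2 = 56

56


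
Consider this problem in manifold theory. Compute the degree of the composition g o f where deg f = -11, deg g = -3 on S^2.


Degree is multiplicative under composition: deg(g o f) = deg(g) * deg(f).
= -3 * -11 = 33

33


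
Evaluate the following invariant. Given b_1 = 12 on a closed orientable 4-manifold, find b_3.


Poincare duality for closed orientable n-manifolds: b_k = b_{n-k}.
Here n = 4, so b_3 = b_1 = 12

12


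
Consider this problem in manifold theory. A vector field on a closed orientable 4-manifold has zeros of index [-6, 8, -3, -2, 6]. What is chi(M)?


Poincare-Hopf: chi(M) = sum of indices of zeros.
chi = (-6) + (8) + (-3) + (-2) + (6) = 3

3


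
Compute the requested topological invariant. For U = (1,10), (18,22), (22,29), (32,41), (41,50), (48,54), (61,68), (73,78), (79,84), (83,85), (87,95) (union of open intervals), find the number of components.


Sort and merge overlapping open intervals.
Merged: (1,10), (18,22), (22,29), (32,41), (41,54), (61,68), (73,78), (79,85), (87,95).
Number of components = 9

9


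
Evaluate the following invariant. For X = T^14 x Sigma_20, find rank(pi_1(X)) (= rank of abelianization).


pi_1(A x B) = pi_1(A) x pi_1(B); rank of abelianization = b_1.
b_1(T^14) = 14, b_1(Sigma_20) = 2*20 = 40.
b_1(product) = 14 + 40 = 54

54


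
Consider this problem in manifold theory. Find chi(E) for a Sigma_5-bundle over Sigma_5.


For a fiber bundle F -> E -> B (with CW structure): chi(E) = chi(B) * chi(F).
chi(Sigma_5) = -8, chi(Sigma_5) = -8.
chi(E) = (-8) * (-8) = 64

64


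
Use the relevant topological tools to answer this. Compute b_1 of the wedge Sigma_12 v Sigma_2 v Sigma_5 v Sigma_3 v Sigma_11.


For a wedge X v Y: reduced H_k(X v Y) = H_k(X) + H_k(Y).
Each Sigma_g contributes b_1 = 2g.
b_1 = 24 + 4 + 10 + 6 + 22 = 66

66


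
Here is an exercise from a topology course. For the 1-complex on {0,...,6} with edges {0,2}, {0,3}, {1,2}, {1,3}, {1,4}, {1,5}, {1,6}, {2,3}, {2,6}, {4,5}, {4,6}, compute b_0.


Run DFS/union-find over 7 vertices.
V = 7, E = 11.
Number of components = 1

1


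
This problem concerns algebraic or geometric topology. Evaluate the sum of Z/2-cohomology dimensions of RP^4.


H^k(RP^4; Z/2) = Z/2 for each 0 <= k <= 4.
Total dimension = 4 + 1 = 5

5


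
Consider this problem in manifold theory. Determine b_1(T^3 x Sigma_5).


pi_1(A x B) = pi_1(A) x pi_1(B); rank of abelianization = b_1.
b_1(T^3) = 3, b_1(Sigma_5) = 2*5 = 10.
b_1(product) = 3 + 10 = 13

13


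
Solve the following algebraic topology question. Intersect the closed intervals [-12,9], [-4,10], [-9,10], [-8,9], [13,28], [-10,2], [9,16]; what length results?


Intersection = [max(a_i), min(b_i)] = [13, 2].
Since 13 > 2, the intersection is empty.
Length = 0

0


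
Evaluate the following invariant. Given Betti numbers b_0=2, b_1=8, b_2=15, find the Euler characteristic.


chi = sum_k (-1)^k b_k.
= (2) + (-8) + (15)
= 9

9


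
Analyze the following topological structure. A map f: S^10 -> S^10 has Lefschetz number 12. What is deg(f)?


L(f) = 1 + (-1)^10 deg(f) on S^10.
12 = 1 + (-1)^10 * deg(f)
(-1)^10 * deg(f) = 11
deg(f) = 11

11
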